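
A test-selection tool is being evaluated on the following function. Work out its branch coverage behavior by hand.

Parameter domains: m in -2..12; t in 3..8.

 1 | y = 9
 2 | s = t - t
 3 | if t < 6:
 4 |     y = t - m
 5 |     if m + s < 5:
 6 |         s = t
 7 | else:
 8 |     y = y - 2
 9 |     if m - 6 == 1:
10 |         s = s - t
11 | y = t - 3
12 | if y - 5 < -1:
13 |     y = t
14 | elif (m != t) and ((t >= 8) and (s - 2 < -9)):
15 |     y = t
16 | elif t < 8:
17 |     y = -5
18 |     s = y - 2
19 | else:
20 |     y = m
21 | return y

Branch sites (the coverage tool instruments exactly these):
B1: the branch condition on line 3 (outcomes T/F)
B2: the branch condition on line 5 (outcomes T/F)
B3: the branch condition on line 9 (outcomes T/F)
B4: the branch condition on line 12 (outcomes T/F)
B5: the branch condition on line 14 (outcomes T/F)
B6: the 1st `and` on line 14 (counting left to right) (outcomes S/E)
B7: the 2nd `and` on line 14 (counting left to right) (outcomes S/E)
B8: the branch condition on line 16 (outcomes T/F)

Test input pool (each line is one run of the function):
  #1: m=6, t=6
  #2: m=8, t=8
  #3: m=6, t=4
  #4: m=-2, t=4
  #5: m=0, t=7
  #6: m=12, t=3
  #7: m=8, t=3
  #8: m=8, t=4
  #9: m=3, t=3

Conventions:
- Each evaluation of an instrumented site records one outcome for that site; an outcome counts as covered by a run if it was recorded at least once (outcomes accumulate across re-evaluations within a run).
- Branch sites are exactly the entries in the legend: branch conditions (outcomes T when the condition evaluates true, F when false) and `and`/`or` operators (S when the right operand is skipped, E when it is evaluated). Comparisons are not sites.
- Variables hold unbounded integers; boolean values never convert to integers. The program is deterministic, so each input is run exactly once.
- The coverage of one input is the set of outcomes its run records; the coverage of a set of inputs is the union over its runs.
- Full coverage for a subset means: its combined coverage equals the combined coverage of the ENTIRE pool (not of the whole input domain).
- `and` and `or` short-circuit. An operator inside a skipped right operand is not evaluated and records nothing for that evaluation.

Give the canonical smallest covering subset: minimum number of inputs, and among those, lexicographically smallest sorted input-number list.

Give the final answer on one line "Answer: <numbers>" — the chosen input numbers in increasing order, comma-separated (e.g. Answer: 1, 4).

input #1 (m=6, t=6): covers B1=F, B3=F, B4=T
input #2 (m=8, t=8): covers B1=F, B3=F, B4=F, B5=F, B6=S, B8=F
input #3 (m=6, t=4): covers B1=T, B2=F, B4=T
input #4 (m=-2, t=4): covers B1=T, B2=T, B4=T
input #5 (m=0, t=7): covers B1=F, B3=F, B4=F, B5=F, B6=E, B7=S, B8=T
input #6 (m=12, t=3): covers B1=T, B2=F, B4=T
input #7 (m=8, t=3): covers B1=T, B2=F, B4=T
input #8 (m=8, t=4): covers B1=T, B2=F, B4=T
input #9 (m=3, t=3): covers B1=T, B2=T, B4=T
the full pool covers 13 outcomes: B1=T, B1=F, B2=T, B2=F, B3=F, B4=T, B4=F, B5=F, B6=S, B6=E, B7=S, B8=T, B8=F
checked all size-1 subsets: none covers 13 outcomes (max 7/13)
checked all size-2 subsets: none covers 13 outcomes (max 10/13)
checked all size-3 subsets: none covers 13 outcomes (max 12/13)
at size 4, {2, 3, 4, 5} reaches all 13 outcomes; every lexicographically earlier size-4 subset fails

Answer: 2, 3, 4, 5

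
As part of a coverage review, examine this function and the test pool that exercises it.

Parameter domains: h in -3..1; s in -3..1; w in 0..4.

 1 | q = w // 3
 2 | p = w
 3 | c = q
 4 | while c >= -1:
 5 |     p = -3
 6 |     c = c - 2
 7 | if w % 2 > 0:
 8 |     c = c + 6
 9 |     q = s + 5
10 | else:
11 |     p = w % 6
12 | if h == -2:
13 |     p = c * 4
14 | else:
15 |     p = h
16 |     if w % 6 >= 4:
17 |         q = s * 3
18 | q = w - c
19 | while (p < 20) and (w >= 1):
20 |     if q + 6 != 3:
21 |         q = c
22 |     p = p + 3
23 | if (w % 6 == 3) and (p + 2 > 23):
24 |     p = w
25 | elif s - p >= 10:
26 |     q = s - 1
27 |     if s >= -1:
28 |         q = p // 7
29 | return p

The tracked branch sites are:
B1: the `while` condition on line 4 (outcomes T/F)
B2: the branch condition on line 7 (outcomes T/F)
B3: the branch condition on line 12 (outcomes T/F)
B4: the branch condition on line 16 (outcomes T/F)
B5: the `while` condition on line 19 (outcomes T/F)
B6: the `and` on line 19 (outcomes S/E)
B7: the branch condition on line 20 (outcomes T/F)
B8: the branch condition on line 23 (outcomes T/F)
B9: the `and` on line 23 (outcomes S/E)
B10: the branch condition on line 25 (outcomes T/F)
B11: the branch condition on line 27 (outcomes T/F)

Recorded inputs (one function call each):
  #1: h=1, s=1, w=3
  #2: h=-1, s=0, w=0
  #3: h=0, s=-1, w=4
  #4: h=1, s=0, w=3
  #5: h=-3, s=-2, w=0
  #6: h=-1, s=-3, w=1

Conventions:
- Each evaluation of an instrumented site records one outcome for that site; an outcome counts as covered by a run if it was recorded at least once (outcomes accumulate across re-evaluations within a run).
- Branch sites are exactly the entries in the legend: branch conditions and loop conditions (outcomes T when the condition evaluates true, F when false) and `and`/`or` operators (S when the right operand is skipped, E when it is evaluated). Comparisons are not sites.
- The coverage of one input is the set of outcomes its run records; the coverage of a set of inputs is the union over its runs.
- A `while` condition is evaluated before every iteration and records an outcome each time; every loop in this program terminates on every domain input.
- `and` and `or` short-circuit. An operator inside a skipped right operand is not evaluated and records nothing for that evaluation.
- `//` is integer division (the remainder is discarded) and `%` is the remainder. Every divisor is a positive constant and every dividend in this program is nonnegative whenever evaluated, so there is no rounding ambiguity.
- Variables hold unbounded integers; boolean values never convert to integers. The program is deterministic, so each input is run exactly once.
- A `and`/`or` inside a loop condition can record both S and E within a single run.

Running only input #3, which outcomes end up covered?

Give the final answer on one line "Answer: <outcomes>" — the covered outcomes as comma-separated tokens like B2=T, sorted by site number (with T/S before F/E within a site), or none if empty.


Tracing the run of input #3 (h=0, s=-1, w=4):
  B1->T, B1->T, B1->F, B2->F, B3->F, B4->T, B6->E, B5->T, B7->T, B6->E
  B5->T, B7->F, B6->E, B5->T, B7->F, B6->E, B5->T, B7->F, B6->E, B5->T
  B7->F, B6->E, B5->T, B7->F, B6->E, B5->T, B7->F, B6->S, B5->F, B9->S
  B8->F, B10->F
distinct outcomes covered: B1=T, B1=F, B2=F, B3=F, B4=T, B5=T, B5=F, B6=S, B6=E, B7=T, B7=F, B8=F, B9=S, B10=F
Answer: B1=T, B1=F, B2=F, B3=F, B4=T, B5=T, B5=F, B6=S, B6=E, B7=T, B7=F, B8=F, B9=S, B10=F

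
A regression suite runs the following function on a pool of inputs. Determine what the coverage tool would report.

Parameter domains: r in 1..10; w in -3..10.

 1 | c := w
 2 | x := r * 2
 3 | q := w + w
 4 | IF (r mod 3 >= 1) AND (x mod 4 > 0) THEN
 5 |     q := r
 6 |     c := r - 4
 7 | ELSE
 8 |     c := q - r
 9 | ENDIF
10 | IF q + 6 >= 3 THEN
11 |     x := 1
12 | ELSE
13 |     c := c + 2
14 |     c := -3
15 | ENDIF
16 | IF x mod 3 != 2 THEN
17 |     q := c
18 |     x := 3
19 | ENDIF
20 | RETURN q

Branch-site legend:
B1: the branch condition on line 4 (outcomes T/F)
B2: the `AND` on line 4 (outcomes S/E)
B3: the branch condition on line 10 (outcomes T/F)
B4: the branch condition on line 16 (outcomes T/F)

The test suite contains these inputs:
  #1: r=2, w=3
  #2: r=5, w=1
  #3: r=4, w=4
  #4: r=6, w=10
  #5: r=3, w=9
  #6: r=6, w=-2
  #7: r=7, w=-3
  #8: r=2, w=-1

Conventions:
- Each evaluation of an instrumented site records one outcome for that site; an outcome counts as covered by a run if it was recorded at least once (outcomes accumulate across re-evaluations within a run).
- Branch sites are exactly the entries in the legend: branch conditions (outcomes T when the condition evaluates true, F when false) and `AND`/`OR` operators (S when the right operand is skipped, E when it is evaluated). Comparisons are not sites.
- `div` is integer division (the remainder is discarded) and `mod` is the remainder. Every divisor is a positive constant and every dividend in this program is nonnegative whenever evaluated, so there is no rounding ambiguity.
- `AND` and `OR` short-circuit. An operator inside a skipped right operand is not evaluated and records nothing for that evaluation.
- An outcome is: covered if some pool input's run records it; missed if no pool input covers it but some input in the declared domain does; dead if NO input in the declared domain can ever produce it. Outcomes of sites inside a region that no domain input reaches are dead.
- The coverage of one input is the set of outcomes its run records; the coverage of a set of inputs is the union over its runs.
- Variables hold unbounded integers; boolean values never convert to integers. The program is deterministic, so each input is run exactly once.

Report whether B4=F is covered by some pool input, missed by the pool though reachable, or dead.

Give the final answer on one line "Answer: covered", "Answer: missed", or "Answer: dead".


no pool input records B4=F
but domain input (r=4, w=-3) does record it -> reachable, so missed
Answer: missed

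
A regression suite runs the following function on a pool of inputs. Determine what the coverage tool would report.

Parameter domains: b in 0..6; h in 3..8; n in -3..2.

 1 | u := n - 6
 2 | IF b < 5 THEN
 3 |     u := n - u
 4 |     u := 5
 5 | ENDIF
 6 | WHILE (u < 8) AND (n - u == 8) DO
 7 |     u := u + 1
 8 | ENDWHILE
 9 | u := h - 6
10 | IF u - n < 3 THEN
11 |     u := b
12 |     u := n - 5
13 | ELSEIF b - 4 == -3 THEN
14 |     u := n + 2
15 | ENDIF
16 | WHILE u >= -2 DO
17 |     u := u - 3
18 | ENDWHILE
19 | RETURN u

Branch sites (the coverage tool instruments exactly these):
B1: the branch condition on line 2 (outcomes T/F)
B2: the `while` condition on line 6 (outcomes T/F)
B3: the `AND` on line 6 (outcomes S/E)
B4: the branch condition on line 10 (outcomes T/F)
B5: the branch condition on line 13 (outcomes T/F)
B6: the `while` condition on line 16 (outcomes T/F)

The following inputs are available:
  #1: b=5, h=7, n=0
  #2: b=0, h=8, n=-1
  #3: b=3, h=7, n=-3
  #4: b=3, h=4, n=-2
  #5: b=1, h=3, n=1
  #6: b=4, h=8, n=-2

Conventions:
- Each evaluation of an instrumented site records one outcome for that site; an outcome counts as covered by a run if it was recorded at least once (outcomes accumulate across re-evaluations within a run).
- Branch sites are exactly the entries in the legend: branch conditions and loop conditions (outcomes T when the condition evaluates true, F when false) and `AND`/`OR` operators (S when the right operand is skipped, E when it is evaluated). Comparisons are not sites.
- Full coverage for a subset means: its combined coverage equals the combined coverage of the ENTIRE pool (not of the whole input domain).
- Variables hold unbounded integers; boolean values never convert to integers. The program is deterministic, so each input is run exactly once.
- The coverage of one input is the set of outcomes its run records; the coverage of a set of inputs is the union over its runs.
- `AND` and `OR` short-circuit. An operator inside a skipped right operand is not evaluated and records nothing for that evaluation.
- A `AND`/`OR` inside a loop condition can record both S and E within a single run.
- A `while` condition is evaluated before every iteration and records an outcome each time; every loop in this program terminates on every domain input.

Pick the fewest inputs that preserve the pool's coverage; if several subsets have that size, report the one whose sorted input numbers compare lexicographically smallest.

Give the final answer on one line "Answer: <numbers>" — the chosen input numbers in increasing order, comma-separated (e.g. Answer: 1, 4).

input #1, b=5, h=7, n=0: events B1->F, B3->E, B2->F, B4->T, B6->F; outcomes B1=F, B2=F, B3=E, B4=T, B6=F
input #2, b=0, h=8, n=-1: events B1->T, B3->E, B2->F, B4->F, B5->F, B6->T, B6->T, B6->F; outcomes B1=T, B2=F, B3=E, B4=F, B5=F, B6=T, B6=F
input #3, b=3, h=7, n=-3: events B1->T, B3->E, B2->F, B4->F, B5->F, B6->T, B6->T, B6->F; outcomes B1=T, B2=F, B3=E, B4=F, B5=F, B6=T, B6=F
input #4, b=3, h=4, n=-2: events B1->T, B3->E, B2->F, B4->T, B6->F; outcomes B1=T, B2=F, B3=E, B4=T, B6=F
input #5, b=1, h=3, n=1: events B1->T, B3->E, B2->F, B4->T, B6->F; outcomes B1=T, B2=F, B3=E, B4=T, B6=F
input #6, b=4, h=8, n=-2: events B1->T, B3->E, B2->F, B4->F, B5->F, B6->T, B6->T, B6->F; outcomes B1=T, B2=F, B3=E, B4=F, B5=F, B6=T, B6=F
union over all inputs: B1=T, B1=F, B2=F, B3=E, B4=T, B4=F, B5=F, B6=T, B6=F (9 outcomes)
checked all size-1 subsets: none covers 9 outcomes (max 7/9)
inputs {1, 2} (size 2) cover everything; no size-2 subset with a lexicographically smaller index list covers all 9

Answer: 1, 2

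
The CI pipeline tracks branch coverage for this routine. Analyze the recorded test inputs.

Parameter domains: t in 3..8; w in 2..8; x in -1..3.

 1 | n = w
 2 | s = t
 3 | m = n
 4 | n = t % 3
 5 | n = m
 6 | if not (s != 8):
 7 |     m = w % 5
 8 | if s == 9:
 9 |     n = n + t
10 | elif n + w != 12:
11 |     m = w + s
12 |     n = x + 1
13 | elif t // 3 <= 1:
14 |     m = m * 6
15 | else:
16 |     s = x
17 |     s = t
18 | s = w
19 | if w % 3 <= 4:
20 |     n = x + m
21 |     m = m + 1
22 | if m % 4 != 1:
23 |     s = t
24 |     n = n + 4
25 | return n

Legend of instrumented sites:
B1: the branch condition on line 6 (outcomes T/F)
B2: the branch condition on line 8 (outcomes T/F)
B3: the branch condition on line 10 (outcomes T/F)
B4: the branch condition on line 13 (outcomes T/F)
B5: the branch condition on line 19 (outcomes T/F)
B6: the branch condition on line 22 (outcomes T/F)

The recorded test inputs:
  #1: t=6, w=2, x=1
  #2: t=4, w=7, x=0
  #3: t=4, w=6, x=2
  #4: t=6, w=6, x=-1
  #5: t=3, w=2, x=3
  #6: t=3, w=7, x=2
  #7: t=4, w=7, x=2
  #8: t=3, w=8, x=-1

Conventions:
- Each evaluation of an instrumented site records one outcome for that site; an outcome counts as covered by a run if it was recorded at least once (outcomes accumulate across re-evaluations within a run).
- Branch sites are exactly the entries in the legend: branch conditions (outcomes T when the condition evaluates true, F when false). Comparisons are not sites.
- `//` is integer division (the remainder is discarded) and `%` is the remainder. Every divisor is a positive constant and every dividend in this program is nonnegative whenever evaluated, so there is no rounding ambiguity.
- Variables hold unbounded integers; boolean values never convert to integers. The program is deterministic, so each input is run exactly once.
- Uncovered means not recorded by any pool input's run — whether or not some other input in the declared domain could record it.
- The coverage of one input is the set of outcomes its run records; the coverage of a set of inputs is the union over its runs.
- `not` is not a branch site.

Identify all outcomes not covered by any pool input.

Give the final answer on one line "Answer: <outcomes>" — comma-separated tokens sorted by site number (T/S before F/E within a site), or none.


input #1 (t=6, w=2, x=1): events B1->F, B2->F, B3->T, B5->T, B6->F; covers B1=F, B2=F, B3=T, B5=T, B6=F
input #2 (t=4, w=7, x=0): events B1->F, B2->F, B3->T, B5->T, B6->T; covers B1=F, B2=F, B3=T, B5=T, B6=T
input #3 (t=4, w=6, x=2): events B1->F, B2->F, B3->F, B4->T, B5->T, B6->F; covers B1=F, B2=F, B3=F, B4=T, B5=T, B6=F
input #4 (t=6, w=6, x=-1): events B1->F, B2->F, B3->F, B4->F, B5->T, B6->T; covers B1=F, B2=F, B3=F, B4=F, B5=T, B6=T
input #5 (t=3, w=2, x=3): events B1->F, B2->F, B3->T, B5->T, B6->T; covers B1=F, B2=F, B3=T, B5=T, B6=T
input #6 (t=3, w=7, x=2): events B1->F, B2->F, B3->T, B5->T, B6->T; covers B1=F, B2=F, B3=T, B5=T, B6=T
input #7 (t=4, w=7, x=2): events B1->F, B2->F, B3->T, B5->T, B6->T; covers B1=F, B2=F, B3=T, B5=T, B6=T
input #8 (t=3, w=8, x=-1): events B1->F, B2->F, B3->T, B5->T, B6->T; covers B1=F, B2=F, B3=T, B5=T, B6=T
union over the pool: B1=F, B2=F, B3=T, B3=F, B4=T, B4=F, B5=T, B6=T, B6=F
uncovered (3 of 12): B1=T, B2=T, B5=F
Answer: B1=T, B2=T, B5=F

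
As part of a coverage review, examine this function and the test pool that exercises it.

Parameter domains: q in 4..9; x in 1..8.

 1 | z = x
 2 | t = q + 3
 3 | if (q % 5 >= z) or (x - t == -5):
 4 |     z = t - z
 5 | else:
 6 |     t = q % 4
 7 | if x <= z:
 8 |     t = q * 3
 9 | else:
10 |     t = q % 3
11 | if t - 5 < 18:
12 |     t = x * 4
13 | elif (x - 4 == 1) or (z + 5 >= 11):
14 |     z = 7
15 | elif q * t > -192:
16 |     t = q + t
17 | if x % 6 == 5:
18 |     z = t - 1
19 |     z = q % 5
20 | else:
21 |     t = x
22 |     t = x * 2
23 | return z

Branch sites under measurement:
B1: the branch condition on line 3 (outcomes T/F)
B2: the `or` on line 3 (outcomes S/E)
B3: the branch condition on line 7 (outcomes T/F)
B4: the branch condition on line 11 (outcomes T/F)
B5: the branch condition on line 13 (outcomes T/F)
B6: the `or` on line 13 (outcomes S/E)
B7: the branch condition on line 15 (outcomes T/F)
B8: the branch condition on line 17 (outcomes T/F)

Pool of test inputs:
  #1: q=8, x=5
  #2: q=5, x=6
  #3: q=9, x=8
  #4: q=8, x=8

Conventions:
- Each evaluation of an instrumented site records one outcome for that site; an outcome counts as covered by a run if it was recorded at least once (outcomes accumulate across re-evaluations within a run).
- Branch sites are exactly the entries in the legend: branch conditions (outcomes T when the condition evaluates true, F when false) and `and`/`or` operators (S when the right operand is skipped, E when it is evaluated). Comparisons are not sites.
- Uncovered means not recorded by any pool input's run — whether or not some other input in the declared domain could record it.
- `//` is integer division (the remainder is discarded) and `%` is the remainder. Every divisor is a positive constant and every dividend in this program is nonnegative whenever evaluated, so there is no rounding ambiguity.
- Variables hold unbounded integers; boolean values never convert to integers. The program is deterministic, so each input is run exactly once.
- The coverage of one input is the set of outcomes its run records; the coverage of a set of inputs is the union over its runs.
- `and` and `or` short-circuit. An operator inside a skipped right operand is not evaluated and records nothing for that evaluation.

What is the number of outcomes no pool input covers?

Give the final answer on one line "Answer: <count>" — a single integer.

input #1, q=8, x=5: outcomes B1=F, B2=E, B3=T, B4=F, B5=T, B6=S, B8=T
input #2, q=5, x=6: outcomes B1=F, B2=E, B3=T, B4=T, B8=F
input #3, q=9, x=8: outcomes B1=F, B2=E, B3=T, B4=F, B5=T, B6=E, B8=F
input #4, q=8, x=8: outcomes B1=F, B2=E, B3=T, B4=F, B5=T, B6=E, B8=F
union over the pool: B1=F, B2=E, B3=T, B4=T, B4=F, B5=T, B6=S, B6=E, B8=T, B8=F
uncovered (6 of 16): B1=T, B2=S, B3=F, B5=F, B7=T, B7=F

Answer: 6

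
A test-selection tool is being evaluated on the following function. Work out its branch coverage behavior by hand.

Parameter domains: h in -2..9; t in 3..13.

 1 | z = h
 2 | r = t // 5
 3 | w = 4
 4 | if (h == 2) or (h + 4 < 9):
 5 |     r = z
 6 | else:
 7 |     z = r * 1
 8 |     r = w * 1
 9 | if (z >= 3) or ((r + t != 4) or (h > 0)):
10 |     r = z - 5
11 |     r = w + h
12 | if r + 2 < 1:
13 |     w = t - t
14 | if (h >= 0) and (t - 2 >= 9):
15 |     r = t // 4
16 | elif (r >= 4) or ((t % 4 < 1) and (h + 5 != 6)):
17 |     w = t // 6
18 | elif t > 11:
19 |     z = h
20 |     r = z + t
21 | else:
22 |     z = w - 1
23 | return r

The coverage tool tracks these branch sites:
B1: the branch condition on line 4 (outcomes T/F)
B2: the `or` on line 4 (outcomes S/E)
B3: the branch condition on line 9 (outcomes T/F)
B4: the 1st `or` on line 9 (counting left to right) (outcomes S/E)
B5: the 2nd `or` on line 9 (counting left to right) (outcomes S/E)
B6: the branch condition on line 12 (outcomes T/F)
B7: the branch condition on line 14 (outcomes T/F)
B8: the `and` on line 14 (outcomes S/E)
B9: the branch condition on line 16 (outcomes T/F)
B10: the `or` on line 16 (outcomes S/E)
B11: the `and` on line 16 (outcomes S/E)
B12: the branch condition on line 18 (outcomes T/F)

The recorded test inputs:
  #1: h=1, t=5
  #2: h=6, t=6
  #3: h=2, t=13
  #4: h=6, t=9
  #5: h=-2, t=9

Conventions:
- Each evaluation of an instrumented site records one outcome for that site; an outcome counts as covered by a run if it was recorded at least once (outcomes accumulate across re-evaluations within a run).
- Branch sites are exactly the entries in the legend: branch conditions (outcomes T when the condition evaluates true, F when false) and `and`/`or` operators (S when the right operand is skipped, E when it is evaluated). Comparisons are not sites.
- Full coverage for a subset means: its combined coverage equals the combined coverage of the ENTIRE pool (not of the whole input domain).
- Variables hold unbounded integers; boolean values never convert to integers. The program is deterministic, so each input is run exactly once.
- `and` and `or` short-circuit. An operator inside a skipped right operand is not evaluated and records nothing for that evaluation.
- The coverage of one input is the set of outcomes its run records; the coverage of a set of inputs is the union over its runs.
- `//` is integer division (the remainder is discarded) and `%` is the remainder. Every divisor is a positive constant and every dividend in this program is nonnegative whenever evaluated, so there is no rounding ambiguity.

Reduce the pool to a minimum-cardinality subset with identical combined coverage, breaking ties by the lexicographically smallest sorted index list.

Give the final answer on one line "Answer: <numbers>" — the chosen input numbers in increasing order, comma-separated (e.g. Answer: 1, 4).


test 1 (h=1, t=5) fires B2->E, B1->T, B4->E, B5->S, B3->T, B6->F, B8->E, B7->F, B10->S, B9->T; hits B1=T, B2=E, B3=T, B4=E, B5=S, B6=F, B7=F, B8=E, B9=T, B10=S
test 2 (h=6, t=6) fires B2->E, B1->F, B4->E, B5->S, B3->T, B6->F, B8->E, B7->F, B10->S, B9->T; hits B1=F, B2=E, B3=T, B4=E, B5=S, B6=F, B7=F, B8=E, B9=T, B10=S
test 3 (h=2, t=13) fires B2->S, B1->T, B4->E, B5->S, B3->T, B6->F, B8->E, B7->T; hits B1=T, B2=S, B3=T, B4=E, B5=S, B6=F, B7=T, B8=E
test 4 (h=6, t=9) fires B2->E, B1->F, B4->E, B5->S, B3->T, B6->F, B8->E, B7->F, B10->S, B9->T; hits B1=F, B2=E, B3=T, B4=E, B5=S, B6=F, B7=F, B8=E, B9=T, B10=S
test 5 (h=-2, t=9) fires B2->E, B1->T, B4->E, B5->S, B3->T, B6->F, B8->S, B7->F, B10->E, B11->S, B9->F, B12->F; hits B1=T, B2=E, B3=T, B4=E, B5=S, B6=F, B7=F, B8=S, B9=F, B10=E, B11=S, B12=F
together the pool reaches 18 outcomes: B1=T, B1=F, B2=S, B2=E, B3=T, B4=E, B5=S, B6=F, B7=T, B7=F, B8=S, B8=E, B9=T, B9=F, B10=S, B10=E, B11=S, B12=F
checked all size-1 subsets: none covers 18 outcomes (max 12/18)
checked all size-2 subsets: none covers 18 outcomes (max 16/18)
size 3: inputs {2, 3, 5} cover all 18 outcomes, and no lexicographically smaller subset of this size does
Answer: 2, 3, 5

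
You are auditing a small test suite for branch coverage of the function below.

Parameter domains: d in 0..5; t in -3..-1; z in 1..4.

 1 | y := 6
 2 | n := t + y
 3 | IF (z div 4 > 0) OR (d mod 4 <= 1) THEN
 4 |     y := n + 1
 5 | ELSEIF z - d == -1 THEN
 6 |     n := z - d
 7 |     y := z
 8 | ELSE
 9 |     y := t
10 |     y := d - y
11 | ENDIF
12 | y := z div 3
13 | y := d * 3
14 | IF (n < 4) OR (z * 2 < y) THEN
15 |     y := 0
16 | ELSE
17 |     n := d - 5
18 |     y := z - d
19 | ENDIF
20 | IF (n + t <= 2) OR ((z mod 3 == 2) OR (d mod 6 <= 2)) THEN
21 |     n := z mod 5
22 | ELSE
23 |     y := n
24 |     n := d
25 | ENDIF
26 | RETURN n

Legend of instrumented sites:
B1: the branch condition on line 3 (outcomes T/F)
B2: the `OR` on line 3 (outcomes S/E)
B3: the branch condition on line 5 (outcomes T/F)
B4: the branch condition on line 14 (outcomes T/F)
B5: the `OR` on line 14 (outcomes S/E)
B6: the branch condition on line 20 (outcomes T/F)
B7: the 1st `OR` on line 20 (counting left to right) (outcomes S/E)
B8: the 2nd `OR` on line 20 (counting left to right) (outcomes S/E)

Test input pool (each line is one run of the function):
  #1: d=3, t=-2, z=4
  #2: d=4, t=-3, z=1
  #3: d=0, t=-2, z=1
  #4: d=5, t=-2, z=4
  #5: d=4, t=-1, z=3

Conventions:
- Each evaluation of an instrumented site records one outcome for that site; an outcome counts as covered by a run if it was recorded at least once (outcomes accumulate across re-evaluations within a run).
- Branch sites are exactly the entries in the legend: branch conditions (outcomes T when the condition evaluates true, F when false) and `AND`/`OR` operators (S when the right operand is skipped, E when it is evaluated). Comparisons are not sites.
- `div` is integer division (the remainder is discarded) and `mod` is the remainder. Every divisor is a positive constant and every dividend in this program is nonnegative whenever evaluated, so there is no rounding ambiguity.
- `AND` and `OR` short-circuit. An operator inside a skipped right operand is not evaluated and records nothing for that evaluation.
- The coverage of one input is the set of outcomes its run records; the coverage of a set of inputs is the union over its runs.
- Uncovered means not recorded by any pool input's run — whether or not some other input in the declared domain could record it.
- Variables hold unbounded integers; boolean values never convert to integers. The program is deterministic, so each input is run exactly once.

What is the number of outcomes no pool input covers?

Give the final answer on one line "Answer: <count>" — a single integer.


input #1, d=3, t=-2, z=4: events B2->S, B1->T, B5->E, B4->T, B7->S, B6->T; outcomes B1=T, B2=S, B4=T, B5=E, B6=T, B7=S
input #2, d=4, t=-3, z=1: events B2->E, B1->T, B5->S, B4->T, B7->S, B6->T; outcomes B1=T, B2=E, B4=T, B5=S, B6=T, B7=S
input #3, d=0, t=-2, z=1: events B2->E, B1->T, B5->E, B4->F, B7->S, B6->T; outcomes B1=T, B2=E, B4=F, B5=E, B6=T, B7=S
input #4, d=5, t=-2, z=4: events B2->S, B1->T, B5->E, B4->T, B7->S, B6->T; outcomes B1=T, B2=S, B4=T, B5=E, B6=T, B7=S
input #5, d=4, t=-1, z=3: events B2->E, B1->T, B5->E, B4->T, B7->E, B8->E, B6->F; outcomes B1=T, B2=E, B4=T, B5=E, B6=F, B7=E, B8=E
union over the pool: B1=T, B2=S, B2=E, B4=T, B4=F, B5=S, B5=E, B6=T, B6=F, B7=S, B7=E, B8=E
uncovered (4 of 16): B1=F, B3=T, B3=F, B8=S
Answer: 4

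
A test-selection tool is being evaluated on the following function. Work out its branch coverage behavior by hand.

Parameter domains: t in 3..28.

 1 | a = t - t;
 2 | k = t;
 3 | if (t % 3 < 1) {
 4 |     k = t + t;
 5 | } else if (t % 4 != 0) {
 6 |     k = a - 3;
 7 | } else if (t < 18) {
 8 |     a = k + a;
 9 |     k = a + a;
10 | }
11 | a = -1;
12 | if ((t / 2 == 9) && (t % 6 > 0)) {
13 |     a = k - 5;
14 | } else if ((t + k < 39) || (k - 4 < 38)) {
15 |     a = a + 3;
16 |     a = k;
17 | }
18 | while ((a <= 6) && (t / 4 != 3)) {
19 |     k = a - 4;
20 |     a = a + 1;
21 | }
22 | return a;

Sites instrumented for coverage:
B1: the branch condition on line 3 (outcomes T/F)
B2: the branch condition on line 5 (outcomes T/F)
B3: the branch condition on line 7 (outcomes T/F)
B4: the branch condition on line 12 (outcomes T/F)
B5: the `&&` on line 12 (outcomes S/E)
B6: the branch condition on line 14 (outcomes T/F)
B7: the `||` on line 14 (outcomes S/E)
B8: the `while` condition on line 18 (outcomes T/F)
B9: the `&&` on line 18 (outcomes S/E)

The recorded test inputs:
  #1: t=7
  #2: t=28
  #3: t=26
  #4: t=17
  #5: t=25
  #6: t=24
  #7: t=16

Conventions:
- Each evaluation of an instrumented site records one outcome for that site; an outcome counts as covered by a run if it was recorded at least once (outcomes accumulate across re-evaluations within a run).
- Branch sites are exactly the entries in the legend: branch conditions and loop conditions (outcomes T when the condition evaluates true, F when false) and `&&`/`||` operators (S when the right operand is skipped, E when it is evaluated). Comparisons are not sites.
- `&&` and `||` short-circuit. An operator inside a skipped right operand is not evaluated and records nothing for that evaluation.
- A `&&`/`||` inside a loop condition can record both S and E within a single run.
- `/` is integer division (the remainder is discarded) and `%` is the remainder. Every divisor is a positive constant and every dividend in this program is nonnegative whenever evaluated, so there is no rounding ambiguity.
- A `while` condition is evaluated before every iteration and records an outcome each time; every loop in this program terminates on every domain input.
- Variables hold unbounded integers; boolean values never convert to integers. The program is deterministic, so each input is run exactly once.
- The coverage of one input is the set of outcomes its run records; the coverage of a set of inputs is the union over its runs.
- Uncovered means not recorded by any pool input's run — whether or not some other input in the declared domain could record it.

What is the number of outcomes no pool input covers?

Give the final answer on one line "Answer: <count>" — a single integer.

input #1, t=7: outcomes B1=F, B2=T, B4=F, B5=S, B6=T, B7=S, B8=T, B8=F, B9=S, B9=E
input #2, t=28: outcomes B1=F, B2=F, B3=F, B4=F, B5=S, B6=T, B7=E, B8=F, B9=S
input #3, t=26: outcomes B1=F, B2=T, B4=F, B5=S, B6=T, B7=S, B8=T, B8=F, B9=S, B9=E
input #4, t=17: outcomes B1=F, B2=T, B4=F, B5=S, B6=T, B7=S, B8=T, B8=F, B9=S, B9=E
input #5, t=25: outcomes B1=F, B2=T, B4=F, B5=S, B6=T, B7=S, B8=T, B8=F, B9=S, B9=E
input #6, t=24: outcomes B1=T, B4=F, B5=S, B6=F, B7=E, B8=T, B8=F, B9=S, B9=E
input #7, t=16: outcomes B1=F, B2=F, B3=T, B4=F, B5=S, B6=T, B7=E, B8=F, B9=S
union over the pool: B1=T, B1=F, B2=T, B2=F, B3=T, B3=F, B4=F, B5=S, B6=T, B6=F, B7=S, B7=E, B8=T, B8=F, B9=S, B9=E
uncovered (2 of 18): B4=T, B5=E

Answer: 2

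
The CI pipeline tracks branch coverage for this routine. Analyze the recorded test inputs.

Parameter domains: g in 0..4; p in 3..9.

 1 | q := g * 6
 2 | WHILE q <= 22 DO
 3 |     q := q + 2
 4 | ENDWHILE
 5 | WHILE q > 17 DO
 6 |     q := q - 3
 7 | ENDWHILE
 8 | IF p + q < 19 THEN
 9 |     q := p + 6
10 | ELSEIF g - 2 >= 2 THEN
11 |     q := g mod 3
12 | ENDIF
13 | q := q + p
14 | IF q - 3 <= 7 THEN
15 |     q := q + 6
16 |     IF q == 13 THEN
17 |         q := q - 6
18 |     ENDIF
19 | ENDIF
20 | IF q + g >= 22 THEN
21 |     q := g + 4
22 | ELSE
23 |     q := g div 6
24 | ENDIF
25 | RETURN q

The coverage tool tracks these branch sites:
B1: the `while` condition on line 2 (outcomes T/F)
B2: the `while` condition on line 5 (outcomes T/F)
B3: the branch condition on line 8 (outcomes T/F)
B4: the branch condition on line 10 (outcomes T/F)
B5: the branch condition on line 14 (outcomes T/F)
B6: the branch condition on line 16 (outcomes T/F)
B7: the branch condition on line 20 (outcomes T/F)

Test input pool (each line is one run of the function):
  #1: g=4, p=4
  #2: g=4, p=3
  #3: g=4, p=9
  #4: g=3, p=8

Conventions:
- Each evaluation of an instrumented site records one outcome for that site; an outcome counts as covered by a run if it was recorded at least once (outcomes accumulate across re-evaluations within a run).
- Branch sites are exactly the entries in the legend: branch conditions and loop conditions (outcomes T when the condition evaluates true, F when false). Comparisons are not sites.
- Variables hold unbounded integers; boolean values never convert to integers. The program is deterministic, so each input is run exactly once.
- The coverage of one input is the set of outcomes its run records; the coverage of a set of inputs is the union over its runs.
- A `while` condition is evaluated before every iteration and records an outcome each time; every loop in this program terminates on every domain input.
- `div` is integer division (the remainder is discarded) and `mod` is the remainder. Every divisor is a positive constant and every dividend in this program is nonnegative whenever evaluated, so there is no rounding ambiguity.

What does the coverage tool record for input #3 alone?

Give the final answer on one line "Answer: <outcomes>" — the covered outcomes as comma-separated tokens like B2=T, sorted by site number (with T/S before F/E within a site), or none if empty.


Event log for input #3 (g=4, p=9):
  B1->F, B2->T, B2->T, B2->T, B2->F, B3->F, B4->T, B5->T, B6->F, B7->F
deduplicating events, the covered set is: B1=F, B2=T, B2=F, B3=F, B4=T, B5=T, B6=F, B7=F
Answer: B1=F, B2=T, B2=F, B3=F, B4=T, B5=T, B6=F, B7=F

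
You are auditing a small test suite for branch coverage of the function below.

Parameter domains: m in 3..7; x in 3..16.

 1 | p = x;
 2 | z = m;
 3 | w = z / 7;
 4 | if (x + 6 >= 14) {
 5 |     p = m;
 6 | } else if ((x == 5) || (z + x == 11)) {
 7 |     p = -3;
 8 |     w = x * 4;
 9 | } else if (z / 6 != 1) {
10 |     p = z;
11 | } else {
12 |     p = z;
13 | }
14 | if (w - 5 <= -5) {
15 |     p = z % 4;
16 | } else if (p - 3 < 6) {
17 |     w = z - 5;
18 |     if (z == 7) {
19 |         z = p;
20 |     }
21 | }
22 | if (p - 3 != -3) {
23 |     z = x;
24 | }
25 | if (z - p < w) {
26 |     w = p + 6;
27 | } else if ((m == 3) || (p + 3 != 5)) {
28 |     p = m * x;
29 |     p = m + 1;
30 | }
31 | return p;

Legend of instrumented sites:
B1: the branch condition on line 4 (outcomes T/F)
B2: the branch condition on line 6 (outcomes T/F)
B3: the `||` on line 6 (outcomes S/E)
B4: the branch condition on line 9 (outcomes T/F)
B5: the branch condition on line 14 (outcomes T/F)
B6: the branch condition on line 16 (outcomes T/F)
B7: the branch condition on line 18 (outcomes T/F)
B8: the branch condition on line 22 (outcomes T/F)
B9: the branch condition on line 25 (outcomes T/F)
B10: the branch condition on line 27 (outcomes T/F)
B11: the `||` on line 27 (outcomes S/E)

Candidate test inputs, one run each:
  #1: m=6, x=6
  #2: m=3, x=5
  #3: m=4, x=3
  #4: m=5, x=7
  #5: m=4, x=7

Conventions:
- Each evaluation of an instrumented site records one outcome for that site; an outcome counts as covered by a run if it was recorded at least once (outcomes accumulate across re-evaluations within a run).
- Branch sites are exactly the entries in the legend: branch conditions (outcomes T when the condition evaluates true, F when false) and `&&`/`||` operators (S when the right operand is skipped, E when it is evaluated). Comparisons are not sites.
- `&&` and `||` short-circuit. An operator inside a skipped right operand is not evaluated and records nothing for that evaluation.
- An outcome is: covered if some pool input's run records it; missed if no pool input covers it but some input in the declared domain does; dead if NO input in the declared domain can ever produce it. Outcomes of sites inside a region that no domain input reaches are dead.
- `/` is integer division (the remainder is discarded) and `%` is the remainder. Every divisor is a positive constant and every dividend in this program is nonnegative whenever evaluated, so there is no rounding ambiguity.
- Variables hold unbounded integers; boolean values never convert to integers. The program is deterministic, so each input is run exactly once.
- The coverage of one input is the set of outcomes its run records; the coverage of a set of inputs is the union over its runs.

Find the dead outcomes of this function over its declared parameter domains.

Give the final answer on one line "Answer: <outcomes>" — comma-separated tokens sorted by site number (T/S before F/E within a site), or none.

exhaustive pass over the 70-input domain:
  B6=F: zero occurrences over every domain input -> dead
  reachable outcomes have witnesses, e.g. B1=T (e.g. m=3, x=8), B1=F (e.g. m=3, x=3), B2=T (e.g. m=3, x=5), B2=F (e.g. m=3, x=3)

Answer: B6=F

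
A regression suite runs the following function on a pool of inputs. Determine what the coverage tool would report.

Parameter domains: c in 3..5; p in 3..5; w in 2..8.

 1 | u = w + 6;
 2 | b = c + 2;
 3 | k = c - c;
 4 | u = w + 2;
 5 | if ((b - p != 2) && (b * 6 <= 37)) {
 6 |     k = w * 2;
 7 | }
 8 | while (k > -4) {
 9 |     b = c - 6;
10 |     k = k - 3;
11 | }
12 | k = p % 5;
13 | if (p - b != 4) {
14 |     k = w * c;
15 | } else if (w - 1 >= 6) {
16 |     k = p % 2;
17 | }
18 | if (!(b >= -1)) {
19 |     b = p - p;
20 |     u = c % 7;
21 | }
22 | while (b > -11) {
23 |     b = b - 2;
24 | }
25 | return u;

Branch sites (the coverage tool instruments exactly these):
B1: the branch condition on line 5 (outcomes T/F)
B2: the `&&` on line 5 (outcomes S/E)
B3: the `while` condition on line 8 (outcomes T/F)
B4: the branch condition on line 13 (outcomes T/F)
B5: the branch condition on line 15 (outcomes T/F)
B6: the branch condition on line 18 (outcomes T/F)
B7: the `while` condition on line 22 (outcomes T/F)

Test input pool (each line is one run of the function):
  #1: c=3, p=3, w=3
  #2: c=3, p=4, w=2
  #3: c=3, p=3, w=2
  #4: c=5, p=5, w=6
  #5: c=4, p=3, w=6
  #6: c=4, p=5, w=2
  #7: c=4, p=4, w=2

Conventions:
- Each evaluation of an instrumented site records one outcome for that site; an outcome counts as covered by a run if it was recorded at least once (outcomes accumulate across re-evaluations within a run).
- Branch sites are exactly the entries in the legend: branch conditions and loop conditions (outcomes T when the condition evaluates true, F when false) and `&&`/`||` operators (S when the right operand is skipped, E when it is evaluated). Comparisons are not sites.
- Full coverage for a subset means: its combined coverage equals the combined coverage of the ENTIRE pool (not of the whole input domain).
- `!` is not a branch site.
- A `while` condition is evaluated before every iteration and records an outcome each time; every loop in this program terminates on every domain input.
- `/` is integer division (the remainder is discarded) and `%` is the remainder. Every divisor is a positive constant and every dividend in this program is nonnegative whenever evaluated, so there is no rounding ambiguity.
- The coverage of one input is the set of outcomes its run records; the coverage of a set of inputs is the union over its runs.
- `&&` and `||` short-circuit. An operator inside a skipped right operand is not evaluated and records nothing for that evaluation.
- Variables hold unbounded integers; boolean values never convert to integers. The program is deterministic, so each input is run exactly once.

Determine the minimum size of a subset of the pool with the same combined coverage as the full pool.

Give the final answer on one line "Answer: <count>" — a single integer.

test 1 (c=3, p=3, w=3) hits B1=F, B2=S, B3=T, B3=F, B4=T, B6=T, B7=T, B7=F
test 2 (c=3, p=4, w=2) hits B1=T, B2=E, B3=T, B3=F, B4=T, B6=T, B7=T, B7=F
test 3 (c=3, p=3, w=2) hits B1=F, B2=S, B3=T, B3=F, B4=T, B6=T, B7=T, B7=F
test 4 (c=5, p=5, w=6) hits B1=F, B2=S, B3=T, B3=F, B4=T, B6=F, B7=T, B7=F
test 5 (c=4, p=3, w=6) hits B1=T, B2=E, B3=T, B3=F, B4=T, B6=T, B7=T, B7=F
test 6 (c=4, p=5, w=2) hits B1=T, B2=E, B3=T, B3=F, B4=T, B6=T, B7=T, B7=F
test 7 (c=4, p=4, w=2) hits B1=F, B2=S, B3=T, B3=F, B4=T, B6=T, B7=T, B7=F
pool-wide coverage (11 outcomes): B1=T, B1=F, B2=S, B2=E, B3=T, B3=F, B4=T, B6=T, B6=F, B7=T, B7=F
checked all size-1 subsets: none covers 11 outcomes (max 8/11)
inputs {2, 4} (size 2) cover everything; no size-2 subset with a lexicographically smaller index list covers all 11

Answer: 2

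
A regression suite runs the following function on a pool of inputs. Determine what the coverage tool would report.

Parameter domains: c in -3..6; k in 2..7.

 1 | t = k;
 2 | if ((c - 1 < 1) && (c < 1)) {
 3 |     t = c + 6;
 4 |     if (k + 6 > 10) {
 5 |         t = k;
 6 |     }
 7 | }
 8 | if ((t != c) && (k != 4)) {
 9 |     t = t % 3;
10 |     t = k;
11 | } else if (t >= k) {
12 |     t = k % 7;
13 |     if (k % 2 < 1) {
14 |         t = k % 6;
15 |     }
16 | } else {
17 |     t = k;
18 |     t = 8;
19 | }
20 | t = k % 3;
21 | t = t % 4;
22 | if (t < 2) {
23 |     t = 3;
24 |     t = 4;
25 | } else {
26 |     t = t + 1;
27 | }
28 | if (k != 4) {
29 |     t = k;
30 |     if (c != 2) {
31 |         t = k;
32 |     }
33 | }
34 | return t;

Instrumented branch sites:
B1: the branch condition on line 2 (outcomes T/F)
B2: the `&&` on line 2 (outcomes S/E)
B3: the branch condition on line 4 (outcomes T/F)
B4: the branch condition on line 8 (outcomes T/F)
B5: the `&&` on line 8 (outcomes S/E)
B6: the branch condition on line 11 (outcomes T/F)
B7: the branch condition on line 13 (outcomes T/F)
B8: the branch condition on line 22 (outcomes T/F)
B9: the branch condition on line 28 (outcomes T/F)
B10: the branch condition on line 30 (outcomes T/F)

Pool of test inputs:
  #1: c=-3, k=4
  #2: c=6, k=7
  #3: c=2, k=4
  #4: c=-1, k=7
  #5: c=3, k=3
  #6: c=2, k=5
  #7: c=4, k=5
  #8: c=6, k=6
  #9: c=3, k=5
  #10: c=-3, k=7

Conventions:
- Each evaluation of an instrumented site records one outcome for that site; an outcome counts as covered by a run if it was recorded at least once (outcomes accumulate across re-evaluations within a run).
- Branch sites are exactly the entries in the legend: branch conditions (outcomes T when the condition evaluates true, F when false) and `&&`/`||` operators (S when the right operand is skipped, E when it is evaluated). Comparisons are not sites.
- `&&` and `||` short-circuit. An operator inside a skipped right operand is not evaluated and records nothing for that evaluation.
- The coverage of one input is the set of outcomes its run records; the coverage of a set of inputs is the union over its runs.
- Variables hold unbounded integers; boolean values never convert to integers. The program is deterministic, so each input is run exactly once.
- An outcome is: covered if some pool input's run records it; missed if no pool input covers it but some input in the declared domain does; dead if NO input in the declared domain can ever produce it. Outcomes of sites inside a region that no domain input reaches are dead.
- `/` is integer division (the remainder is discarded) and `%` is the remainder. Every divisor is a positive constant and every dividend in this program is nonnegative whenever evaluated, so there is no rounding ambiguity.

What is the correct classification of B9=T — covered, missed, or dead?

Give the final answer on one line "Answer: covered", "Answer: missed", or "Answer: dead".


B9=T is recorded by pool input(s) 2, 4, 5, 6, 7, 8, 9, 10 -> covered
Answer: covered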